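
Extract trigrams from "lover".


Word: "lover" (length 5)
Number of trigrams = 5 - 3 + 1 = 3
  Position 0: "lov"
  Position 1: "ove"
  Position 2: "ver"
Trigrams = "lov", "ove", "ver"


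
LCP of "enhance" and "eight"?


Word 1: "enhance"
Word 2: "eight"
Comparing from start:
  Pos 0: 'e' == 'e'
  Pos 1: 'n' != 'i' (stop)
LCP = "e" (length 1)


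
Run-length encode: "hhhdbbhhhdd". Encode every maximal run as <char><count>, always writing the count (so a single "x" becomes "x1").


String: "hhhdbbhhhdd"
Scanning for consecutive runs:
  'h' x 3
  'd' x 1
  'b' x 2
  'h' x 3
  'd' x 2
RLE = "h3d1b2h3d2"


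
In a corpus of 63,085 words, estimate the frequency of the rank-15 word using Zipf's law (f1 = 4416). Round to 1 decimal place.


Zipf's law: f(r) = f(1) / r
f(1) = 4416
f(15) = 4416 / 15
= 294.4 occurrences


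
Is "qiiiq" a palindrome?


Word: "qiiiq"
Reversed: "qiiiq"
Forward == Backward? qiiiq == qiiiq
Palindrome = Yes


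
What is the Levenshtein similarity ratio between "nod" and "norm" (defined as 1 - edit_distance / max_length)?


Word 1: "nod" (length 3)
Word 2: "norm" (length 4)
One optimal edit sequence:
  1. keep 'n'
  2. keep 'o'
  3. insert 'r'  (+1)
  4. substitute 'd' -> 'm'  (+1)
Edit distance = 2
Max length = max(3, 4) = 4
Similarity = 1 - 2/4
= 0.5000


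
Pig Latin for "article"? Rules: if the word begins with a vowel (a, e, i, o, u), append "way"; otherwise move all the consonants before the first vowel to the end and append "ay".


Word: "article"
Starts with vowel → add 'way'
Pig Latin = "articleway"


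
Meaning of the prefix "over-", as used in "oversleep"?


Prefix: over-
Example: oversleep (over- + sleep)
Meaning = excessive


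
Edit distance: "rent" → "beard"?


Word 1: "rent" (length 4)
Word 2: "beard" (length 5)
One optimal edit sequence (insert/delete/substitute each cost 1):
  1. substitute 'r' -> 'b'  (+1)
  2. keep 'e'
  3. insert 'a'  (+1)
  4. substitute 'n' -> 'r'  (+1)
  5. substitute 't' -> 'd'  (+1)
Total edit operations: 4
Edit distance = 4


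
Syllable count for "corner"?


Word: "corner"
Syllable breakdown: cor / ner
Counting: 2 parts
= 2 syllables


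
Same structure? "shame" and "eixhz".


Pattern of "shame": [0, 1, 2, 3, 4]
Pattern of "eixhz": [0, 1, 2, 3, 4]
Patterns match
Same pattern = Yes


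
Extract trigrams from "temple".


Word: "temple" (length 6)
Number of trigrams = 6 - 3 + 1 = 4
  Position 0: "tem"
  Position 1: "emp"
  Position 2: "mpl"
  Position 3: "ple"
Trigrams = "tem", "emp", "mpl", "ple"


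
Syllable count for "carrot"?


Word: "carrot"
Syllable breakdown: car · rot
Counting: 2 parts
= 2 syllables


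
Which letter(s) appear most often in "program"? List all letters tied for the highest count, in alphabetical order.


Word: "program"
Letter counts:
  'a': 1
  'g': 1
  'm': 1
  'o': 1
  'p': 1
  'r': 2
Maximum count = 2
Most frequent = 'r' (2 times each)


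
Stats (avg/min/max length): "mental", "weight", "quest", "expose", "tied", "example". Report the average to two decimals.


Lengths: "mental"=6, "weight"=6, "quest"=5, "expose"=6, "tied"=4, "example"=7
Sum = 34, Count = 6
Average = 34/6 = 5.67
= avg=5.67, min=4, max=7


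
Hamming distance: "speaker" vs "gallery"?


Comparing character by character (same length = 7):
  Pos 0: 's' vs 'g' !=
  Pos 1: 'p' vs 'a' !=
  Pos 2: 'e' vs 'l' !=
  Pos 3: 'a' vs 'l' !=
  Pos 4: 'k' vs 'e' !=
  Pos 5: 'e' vs 'r' !=
  Pos 6: 'r' vs 'y' !=
Hamming distance = 7


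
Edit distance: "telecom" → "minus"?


Word 1: "telecom" (length 7)
Word 2: "minus" (length 5)
One optimal edit sequence (insert/delete/substitute each cost 1):
  1. delete 't'  (+1)
  2. delete 'e'  (+1)
  3. substitute 'l' -> 'm'  (+1)
  4. substitute 'e' -> 'i'  (+1)
  5. substitute 'c' -> 'n'  (+1)
  6. substitute 'o' -> 'u'  (+1)
  7. substitute 'm' -> 's'  (+1)
Total edit operations: 7
Edit distance = 7


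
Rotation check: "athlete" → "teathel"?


Word: "athlete", Candidate: "teathel"
Method: check if candidate is substring of word+word
"athleteathlete" contains "teathel"? No
Is rotation = No


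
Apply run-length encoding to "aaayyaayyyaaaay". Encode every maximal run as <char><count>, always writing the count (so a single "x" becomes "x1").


String: "aaayyaayyyaaaay"
Scanning for consecutive runs:
  'a' x 3
  'y' x 2
  'a' x 2
  'y' x 3
  'a' x 4
  'y' x 1
RLE = "a3y2a2y3a4y1"


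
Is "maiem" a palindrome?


Word: "maiem"
Reversed: "meiam"
Forward == Backward? maiem != meiam
Palindrome = No


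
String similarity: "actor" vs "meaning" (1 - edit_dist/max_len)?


Word 1: "actor" (length 5)
Word 2: "meaning" (length 7)
One optimal edit sequence:
  1. insert 'm'  (+1)
  2. insert 'e'  (+1)
  3. keep 'a'
  4. substitute 'c' -> 'n'  (+1)
  5. substitute 't' -> 'i'  (+1)
  6. substitute 'o' -> 'n'  (+1)
  7. substitute 'r' -> 'g'  (+1)
Edit distance = 6
Max length = max(5, 7) = 7
Similarity = 1 - 6/7
= 0.1429


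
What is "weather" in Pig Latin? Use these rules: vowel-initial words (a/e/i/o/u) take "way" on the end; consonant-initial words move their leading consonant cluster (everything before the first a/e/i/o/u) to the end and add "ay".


Word: "weather"
Starts with consonant(s) → move to end, add 'ay'
Consonant cluster: "w"
Pig Latin = "eatherway"


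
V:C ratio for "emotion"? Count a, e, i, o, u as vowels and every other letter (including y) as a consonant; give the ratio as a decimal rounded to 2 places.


Word: "emotion"
Vowels (a,e,i,o,u): 4
Consonants: 3
Ratio = 4/3
= 1.33


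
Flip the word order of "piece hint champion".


Original: "piece hint champion"
Words (1..n): piece | hint | champion
Reversed (n..1): champion | hint | piece
Result = "champion hint piece"


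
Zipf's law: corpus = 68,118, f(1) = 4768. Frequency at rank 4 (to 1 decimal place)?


Zipf's law: f(r) = f(1) / r
f(1) = 4768
f(4) = 4768 / 4
= 1192.0 occurrences


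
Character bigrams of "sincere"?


Word: "sincere" (length 7)
Number of bigrams = 7 - 2 + 1 = 6
  Position 0: "si"
  Position 1: "in"
  Position 2: "nc"
  Position 3: "ce"
  Position 4: "er"
  Position 5: "re"
Bigrams = "si", "in", "nc", "ce", "er", "re"


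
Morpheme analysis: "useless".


Word: "useless"
Morphemes: use / -less
Each morpheme carries meaning
= 2 morphemes


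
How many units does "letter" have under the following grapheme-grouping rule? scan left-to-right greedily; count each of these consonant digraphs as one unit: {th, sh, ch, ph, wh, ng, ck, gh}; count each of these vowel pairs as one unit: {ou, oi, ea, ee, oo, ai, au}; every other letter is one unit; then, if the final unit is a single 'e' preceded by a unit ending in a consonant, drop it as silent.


Word: "letter" (6 letters)
Left-to-right scan:
  [1] 'l' (letter)
  [2] 'e' (letter)
  [3] 't' (letter)
  [4] 't' (letter)
  [5] 'e' (letter)
  [6] 'r' (letter)
Units from scan: 6
Sound units = 6 units


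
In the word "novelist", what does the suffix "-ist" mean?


Suffix: -ist
As in: novelist -> novel + -ist
Meaning = one who practices


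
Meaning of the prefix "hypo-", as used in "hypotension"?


Prefix: hypo-
Example: hypotension = hypo- + tension
Meaning = under / below normal


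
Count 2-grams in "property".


Word: "property" (length 8)
Number of 2-grams = length - 2 + 1 = 8 - 2 + 1
= 7


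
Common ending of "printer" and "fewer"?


Word 1: "printer"
Word 2: "fewer"
Comparing from end:
  Pos -1: 'r' == 'r'
  Pos -2: 'e' == 'e'
  Pos -3: 't' != 'w' (stop)
LCS = "er" (length 2)


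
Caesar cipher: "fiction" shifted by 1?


Word: "fiction"
Shift: 1
Each letter → (letter + shift) mod 26:
  'f' (5) + 1 = 6 → 'g'
  'i' (8) + 1 = 9 → 'j'
  'c' (2) + 1 = 3 → 'd'
  't' (19) + 1 = 20 → 'u'
  'i' (8) + 1 = 9 → 'j'
  'o' (14) + 1 = 15 → 'p'
  'n' (13) + 1 = 14 → 'o'
Result = "gjdujpo"


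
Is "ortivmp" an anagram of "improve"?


Word 1: "improve" → sorted: eimoprv
Word 2: "ortivmp" → sorted: imoprtv
Same letters? eimoprv != imoprtv
Anagram = No


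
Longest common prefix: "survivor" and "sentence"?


Word 1: "survivor"
Word 2: "sentence"
Comparing from start:
  Pos 0: 's' == 's'
  Pos 1: 'u' != 'e' (stop)
LCP = "s" (length 1)


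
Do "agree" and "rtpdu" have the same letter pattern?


Pattern of "agree": [0, 1, 2, 3, 3]
Pattern of "rtpdu": [0, 1, 2, 3, 4]
Patterns do not match
Same pattern = No


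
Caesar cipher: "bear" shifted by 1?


Word: "bear"
Shift: 1
Each letter → (letter + shift) mod 26:
  'b' (1) + 1 = 2 → 'c'
  'e' (4) + 1 = 5 → 'f'
  'a' (0) + 1 = 1 → 'b'
  'r' (17) + 1 = 18 → 's'
Result = "cfbs"


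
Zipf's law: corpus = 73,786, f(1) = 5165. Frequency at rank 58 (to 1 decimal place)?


Zipf's law: f(r) = f(1) / r
f(1) = 5165
f(58) = 5165 / 58
= 89.1 occurrences


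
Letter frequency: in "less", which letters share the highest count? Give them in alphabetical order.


Word: "less"
Letter counts:
  'e': 1
  'l': 1
  's': 2
Maximum count = 2
Most frequent = 's' (2 times each)


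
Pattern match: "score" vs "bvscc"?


Pattern of "score": [0, 1, 2, 3, 4]
Pattern of "bvscc": [0, 1, 2, 3, 3]
Patterns do not match
Same pattern = No


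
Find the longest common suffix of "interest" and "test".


Word 1: "interest"
Word 2: "test"
Comparing from end:
  Pos -1: 't' == 't'
  Pos -2: 's' == 's'
  Pos -3: 'e' == 'e'
  Pos -4: 'r' != 't' (stop)
LCS = "est" (length 3)


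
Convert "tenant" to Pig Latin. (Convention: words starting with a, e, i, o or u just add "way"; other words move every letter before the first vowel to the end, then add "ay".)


Word: "tenant"
Starts with consonant(s) → move to end, add 'ay'
Consonant cluster: "t"
Pig Latin = "enanttay"


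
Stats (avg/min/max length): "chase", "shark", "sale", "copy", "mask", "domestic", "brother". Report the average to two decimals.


Lengths: "chase"=5, "shark"=5, "sale"=4, "copy"=4, "mask"=4, "domestic"=8, "brother"=7
Sum = 37, Count = 7
Average = 37/7 = 5.29
= avg=5.29, min=4, max=8


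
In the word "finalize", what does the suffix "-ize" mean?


Suffix: -ize
As in: finalize -> final + -ize
Meaning = to make


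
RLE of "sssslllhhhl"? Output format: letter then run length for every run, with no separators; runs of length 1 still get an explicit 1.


String: "sssslllhhhl"
Scanning for consecutive runs:
  's' x 4
  'l' x 3
  'h' x 3
  'l' x 1
RLE = "s4l3h3l1"


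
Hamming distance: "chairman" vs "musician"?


Comparing character by character (same length = 8):
  Pos 0: 'c' vs 'm' !=
  Pos 1: 'h' vs 'u' !=
  Pos 2: 'a' vs 's' !=
  Pos 3: 'i' vs 'i' =
  Pos 4: 'r' vs 'c' !=
  Pos 5: 'm' vs 'i' !=
  Pos 6: 'a' vs 'a' =
  Pos 7: 'n' vs 'n' =
Hamming distance = 5


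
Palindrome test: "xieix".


Word: "xieix"
Reversed: "xieix"
Forward == Backward? xieix == xieix
Palindrome = Yes


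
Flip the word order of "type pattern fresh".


Original: "type pattern fresh"
Words (1..n): type | pattern | fresh
Reversed (n..1): fresh | pattern | type
Result = "fresh pattern type"


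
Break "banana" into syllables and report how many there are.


Word: "banana"
Syllable breakdown: ba | na | na
Counting: 3 parts
= 3 syllables


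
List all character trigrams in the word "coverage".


Word: "coverage" (length 8)
Number of trigrams = 8 - 3 + 1 = 6
  Position 0: "cov"
  Position 1: "ove"
  Position 2: "ver"
  Position 3: "era"
  Position 4: "rag"
  Position 5: "age"
Trigrams = "cov", "ove", "ver", "era", "rag", "age"


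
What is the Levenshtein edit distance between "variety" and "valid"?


Word 1: "variety" (length 7)
Word 2: "valid" (length 5)
One optimal edit sequence (insert/delete/substitute each cost 1):
  1. keep 'v'
  2. keep 'a'
  3. substitute 'r' -> 'l'  (+1)
  4. keep 'i'
  5. delete 'e'  (+1)
  6. delete 't'  (+1)
  7. substitute 'y' -> 'd'  (+1)
Total edit operations: 4
Edit distance = 4


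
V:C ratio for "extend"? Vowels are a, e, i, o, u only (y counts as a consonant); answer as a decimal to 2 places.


Word: "extend"
Vowels (a,e,i,o,u): 2
Consonants: 4
Ratio = 2/4
= 0.50


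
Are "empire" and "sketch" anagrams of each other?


Word 1: "empire" → sorted: eeimpr
Word 2: "sketch" → sorted: cehkst
Same letters? eeimpr != cehkst
Anagram = No


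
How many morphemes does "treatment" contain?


Word: "treatment"
Morphemes: treat + -ment
Each morpheme carries meaning
= 2 morphemes


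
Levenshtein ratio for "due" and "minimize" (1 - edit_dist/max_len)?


Word 1: "due" (length 3)
Word 2: "minimize" (length 8)
One optimal edit sequence:
  1. insert 'm'  (+1)
  2. insert 'i'  (+1)
  3. insert 'n'  (+1)
  4. insert 'i'  (+1)
  5. insert 'm'  (+1)
  6. substitute 'd' -> 'i'  (+1)
  7. substitute 'u' -> 'z'  (+1)
  8. keep 'e'
Edit distance = 7
Max length = max(3, 8) = 8
Similarity = 1 - 7/8
= 0.1250


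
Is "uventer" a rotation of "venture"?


Word: "venture", Candidate: "uventer"
Method: check if candidate is substring of word+word
"ventureventure" contains "uventer"? No
Is rotation = No


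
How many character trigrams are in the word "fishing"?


Word: "fishing" (length 7)
Number of 3-grams = length - 3 + 1 = 7 - 3 + 1
= 5


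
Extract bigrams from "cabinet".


Word: "cabinet" (length 7)
Number of bigrams = 7 - 2 + 1 = 6
  Position 0: "ca"
  Position 1: "ab"
  Position 2: "bi"
  Position 3: "in"
  Position 4: "ne"
  Position 5: "et"
Bigrams = "ca", "ab", "bi", "in", "ne", "et"


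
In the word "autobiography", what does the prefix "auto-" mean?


Prefix: auto-
Example: autobiography (auto- + biography)
Meaning = self


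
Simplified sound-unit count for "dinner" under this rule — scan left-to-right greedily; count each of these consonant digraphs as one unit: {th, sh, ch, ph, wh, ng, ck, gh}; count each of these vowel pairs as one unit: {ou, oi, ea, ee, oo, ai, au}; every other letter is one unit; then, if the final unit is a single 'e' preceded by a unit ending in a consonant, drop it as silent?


Word: "dinner" (6 letters)
Left-to-right scan:
  1. 'd' (letter)
  2. 'i' (letter)
  3. 'n' (letter)
  4. 'n' (letter)
  5. 'e' (letter)
  6. 'r' (letter)
Units from scan: 6
Sound units = 6 units


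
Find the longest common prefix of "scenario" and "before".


Word 1: "scenario"
Word 2: "before"
Comparing from start:
  Pos 0: 's' != 'b' (stop)
LCP = "" (length 0)


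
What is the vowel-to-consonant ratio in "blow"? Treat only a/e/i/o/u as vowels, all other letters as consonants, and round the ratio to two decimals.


Word: "blow"
Vowels (a,e,i,o,u): 1
Consonants: 3
Ratio = 1/3
= 0.33


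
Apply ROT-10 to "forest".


Word: "forest"
Shift: 10
Each letter → (letter + shift) mod 26:
  'f' (5) + 10 = 15 → 'p'
  'o' (14) + 10 = 24 → 'y'
  'r' (17) + 10 = 1 → 'b'
  'e' (4) + 10 = 14 → 'o'
  's' (18) + 10 = 2 → 'c'
  't' (19) + 10 = 3 → 'd'
Result = "pybocd"


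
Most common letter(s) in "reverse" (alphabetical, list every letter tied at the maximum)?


Word: "reverse"
Letter counts:
  'e': 3
  'r': 2
  's': 1
  'v': 1
Maximum count = 3
Most frequent = 'e' (3 times each)


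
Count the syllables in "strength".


Word: "strength"
Syllable breakdown: strength
Counting: 1 part
= 1 syllable


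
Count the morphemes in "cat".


Word: "cat"
Morphemes: cat
Each morpheme carries meaning
= 1 morpheme


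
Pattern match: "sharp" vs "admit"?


Pattern of "sharp": [0, 1, 2, 3, 4]
Pattern of "admit": [0, 1, 2, 3, 4]
Patterns match
Same pattern = Yes


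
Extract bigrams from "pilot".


Word: "pilot" (length 5)
Number of bigrams = 5 - 2 + 1 = 4
  Position 0: "pi"
  Position 1: "il"
  Position 2: "lo"
  Position 3: "ot"
Bigrams = "pi", "il", "lo", "ot"


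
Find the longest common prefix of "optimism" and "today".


Word 1: "optimism"
Word 2: "today"
Comparing from start:
  Pos 0: 'o' != 't' (stop)
LCP = "" (length 0)


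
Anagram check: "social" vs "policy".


Word 1: "social" → sorted: acilos
Word 2: "policy" → sorted: cilopy
Same letters? acilos != cilopy
Anagram = No


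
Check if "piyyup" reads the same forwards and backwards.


Word: "piyyup"
Reversed: "puyyip"
Forward == Backward? piyyup != puyyip
Palindrome = No


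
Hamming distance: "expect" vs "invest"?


Comparing character by character (same length = 6):
  Pos 0: 'e' vs 'i' !=
  Pos 1: 'x' vs 'n' !=
  Pos 2: 'p' vs 'v' !=
  Pos 3: 'e' vs 'e' =
  Pos 4: 'c' vs 's' !=
  Pos 5: 't' vs 't' =
Hamming distance = 4


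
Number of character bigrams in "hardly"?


Word: "hardly" (length 6)
Number of 2-grams = length - 2 + 1 = 6 - 2 + 1
= 5


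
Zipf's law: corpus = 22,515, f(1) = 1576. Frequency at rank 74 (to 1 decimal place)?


Zipf's law: f(r) = f(1) / r
f(1) = 1576
f(74) = 1576 / 74
= 21.3 occurrences


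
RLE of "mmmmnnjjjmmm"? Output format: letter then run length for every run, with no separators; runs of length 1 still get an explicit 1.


String: "mmmmnnjjjmmm"
Scanning for consecutive runs:
  'm' x 4
  'n' x 2
  'j' x 3
  'm' x 3
RLE = "m4n2j3m3"


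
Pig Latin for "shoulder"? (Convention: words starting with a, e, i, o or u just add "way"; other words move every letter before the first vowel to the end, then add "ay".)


Word: "shoulder"
Starts with consonant(s) → move to end, add 'ay'
Consonant cluster: "sh"
Pig Latin = "ouldershay"


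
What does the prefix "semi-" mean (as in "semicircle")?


Prefix: semi-
Example: semicircle = semi- + circle
Meaning = half


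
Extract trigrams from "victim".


Word: "victim" (length 6)
Number of trigrams = 6 - 3 + 1 = 4
  Position 0: "vic"
  Position 1: "ict"
  Position 2: "cti"
  Position 3: "tim"
Trigrams = "vic", "ict", "cti", "tim"


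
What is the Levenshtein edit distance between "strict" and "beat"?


Word 1: "strict" (length 6)
Word 2: "beat" (length 4)
One optimal edit sequence (insert/delete/substitute each cost 1):
  1. delete 's'  (+1)
  2. delete 't'  (+1)
  3. substitute 'r' -> 'b'  (+1)
  4. substitute 'i' -> 'e'  (+1)
  5. substitute 'c' -> 'a'  (+1)
  6. keep 't'
Total edit operations: 5
Edit distance = 5


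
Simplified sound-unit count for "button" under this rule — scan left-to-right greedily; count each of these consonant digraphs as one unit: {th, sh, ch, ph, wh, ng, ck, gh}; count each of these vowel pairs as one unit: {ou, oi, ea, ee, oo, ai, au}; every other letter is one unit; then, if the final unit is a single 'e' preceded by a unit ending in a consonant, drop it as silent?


Word: "button" (6 letters)
Left-to-right scan:
  1. 'b' (letter)
  2. 'u' (letter)
  3. 't' (letter)
  4. 't' (letter)
  5. 'o' (letter)
  6. 'n' (letter)
Units from scan: 6
Sound units = 6 units


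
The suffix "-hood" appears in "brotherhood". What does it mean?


Suffix: -hood
Example: brotherhood (brother + -hood)
Meaning = state / condition


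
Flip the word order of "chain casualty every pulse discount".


Original: "chain casualty every pulse discount"
Words (1..n): chain | casualty | every | pulse | discount
Reversed (n..1): discount | pulse | every | casualty | chain
Result = "discount pulse every casualty chain"


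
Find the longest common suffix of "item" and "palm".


Word 1: "item"
Word 2: "palm"
Comparing from end:
  Pos -1: 'm' == 'm'
  Pos -2: 'e' != 'l' (stop)
LCS = "m" (length 1)


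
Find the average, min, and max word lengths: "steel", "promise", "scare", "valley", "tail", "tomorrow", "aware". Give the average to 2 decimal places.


Lengths: "steel"=5, "promise"=7, "scare"=5, "valley"=6, "tail"=4, "tomorrow"=8, "aware"=5
Sum = 40, Count = 7
Average = 40/7 = 5.71
= avg=5.71, min=4, max=8


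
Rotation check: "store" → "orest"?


Word: "store", Candidate: "orest"
Method: check if candidate is substring of word+word
"storestore" contains "orest"? Yes
Is rotation = Yes


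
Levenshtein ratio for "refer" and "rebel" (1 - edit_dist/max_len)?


Word 1: "refer" (length 5)
Word 2: "rebel" (length 5)
One optimal edit sequence:
  1. keep 'r'
  2. keep 'e'
  3. substitute 'f' -> 'b'  (+1)
  4. keep 'e'
  5. substitute 'r' -> 'l'  (+1)
Edit distance = 2
Max length = max(5, 5) = 5
Similarity = 1 - 2/5
= 0.6000


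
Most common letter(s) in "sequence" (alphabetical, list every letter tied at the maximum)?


Word: "sequence"
Letter counts:
  'c': 1
  'e': 3
  'n': 1
  'q': 1
  's': 1
  'u': 1
Maximum count = 3
Most frequent = 'e' (3 times each)


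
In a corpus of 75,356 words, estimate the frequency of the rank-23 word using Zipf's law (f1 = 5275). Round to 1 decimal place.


Zipf's law: f(r) = f(1) / r
f(1) = 5275
f(23) = 5275 / 23
= 229.3 occurrences


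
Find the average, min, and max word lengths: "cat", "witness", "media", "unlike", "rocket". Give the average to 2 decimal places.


Lengths: "cat"=3, "witness"=7, "media"=5, "unlike"=6, "rocket"=6
Sum = 27, Count = 5
Average = 27/5 = 5.40
= avg=5.40, min=3, max=7


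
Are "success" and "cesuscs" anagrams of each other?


Word 1: "success" → sorted: ccesssu
Word 2: "cesuscs" → sorted: ccesssu
Same letters? ccesssu == ccesssu
Anagram = Yes


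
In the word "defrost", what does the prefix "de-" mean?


Prefix: de-
Example: defrost (de- + frost)
Meaning = remove / reverse


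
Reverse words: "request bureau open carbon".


Original: "request bureau open carbon"
Words (1..n): request | bureau | open | carbon
Reversed (n..1): carbon | open | bureau | request
Result = "carbon open bureau request"


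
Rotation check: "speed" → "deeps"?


Word: "speed", Candidate: "deeps"
Method: check if candidate is substring of word+word
"speedspeed" contains "deeps"? No
Is rotation = No


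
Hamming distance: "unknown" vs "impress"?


Comparing character by character (same length = 7):
  Pos 0: 'u' vs 'i' !=
  Pos 1: 'n' vs 'm' !=
  Pos 2: 'k' vs 'p' !=
  Pos 3: 'n' vs 'r' !=
  Pos 4: 'o' vs 'e' !=
  Pos 5: 'w' vs 's' !=
  Pos 6: 'n' vs 's' !=
Hamming distance = 7


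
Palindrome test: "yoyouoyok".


Word: "yoyouoyok"
Reversed: "koyouoyoy"
Forward == Backward? yoyouoyok != koyouoyoy
Palindrome = No


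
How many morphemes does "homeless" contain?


Word: "homeless"
Morphemes: home / -less
Each morpheme carries meaning
= 2 morphemes


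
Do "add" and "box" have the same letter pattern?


Pattern of "add": [0, 1, 1]
Pattern of "box": [0, 1, 2]
Patterns do not match
Same pattern = No


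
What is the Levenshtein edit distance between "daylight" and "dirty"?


Word 1: "daylight" (length 8)
Word 2: "dirty" (length 5)
One optimal edit sequence (insert/delete/substitute each cost 1):
  1. keep 'd'
  2. delete 'a'  (+1)
  3. delete 'y'  (+1)
  4. delete 'l'  (+1)
  5. keep 'i'
  6. substitute 'g' -> 'r'  (+1)
  7. substitute 'h' -> 't'  (+1)
  8. substitute 't' -> 'y'  (+1)
Total edit operations: 6
Edit distance = 6


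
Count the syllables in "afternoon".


Word: "afternoon"
Syllable breakdown: af | ter | noon
Counting: 3 parts
= 3 syllables


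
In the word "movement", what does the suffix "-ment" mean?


Suffix: -ment
Example: movement = move + -ment
Meaning = result of action


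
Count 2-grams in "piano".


Word: "piano" (length 5)
Number of 2-grams = length - 2 + 1 = 5 - 2 + 1
= 4


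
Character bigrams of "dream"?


Word: "dream" (length 5)
Number of bigrams = 5 - 2 + 1 = 4
  Position 0: "dr"
  Position 1: "re"
  Position 2: "ea"
  Position 3: "am"
Bigrams = "dr", "re", "ea", "am"


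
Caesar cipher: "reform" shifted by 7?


Word: "reform"
Shift: 7
Each letter → (letter + shift) mod 26:
  'r' (17) + 7 = 24 → 'y'
  'e' (4) + 7 = 11 → 'l'
  'f' (5) + 7 = 12 → 'm'
  'o' (14) + 7 = 21 → 'v'
  'r' (17) + 7 = 24 → 'y'
  'm' (12) + 7 = 19 → 't'
Result = "ylmvyt"


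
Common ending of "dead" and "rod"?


Word 1: "dead"
Word 2: "rod"
Comparing from end:
  Pos -1: 'd' == 'd'
  Pos -2: 'a' != 'o' (stop)
LCS = "d" (length 1)


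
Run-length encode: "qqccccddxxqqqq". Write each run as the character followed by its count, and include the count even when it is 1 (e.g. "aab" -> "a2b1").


String: "qqccccddxxqqqq"
Scanning for consecutive runs:
  'q' x 2
  'c' x 4
  'd' x 2
  'x' x 2
  'q' x 4
RLE = "q2c4d2x2q4"


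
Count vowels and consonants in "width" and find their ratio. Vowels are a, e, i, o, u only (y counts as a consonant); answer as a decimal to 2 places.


Word: "width"
Vowels (a,e,i,o,u): 1
Consonants: 4
Ratio = 1/4
= 0.25


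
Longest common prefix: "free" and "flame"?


Word 1: "free"
Word 2: "flame"
Comparing from start:
  Pos 0: 'f' == 'f'
  Pos 1: 'r' != 'l' (stop)
LCP = "f" (length 1)


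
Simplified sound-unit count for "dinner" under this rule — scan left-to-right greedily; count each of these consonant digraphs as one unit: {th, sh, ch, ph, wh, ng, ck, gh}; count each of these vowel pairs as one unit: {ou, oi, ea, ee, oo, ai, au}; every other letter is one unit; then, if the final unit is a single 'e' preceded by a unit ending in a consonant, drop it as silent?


Word: "dinner" (6 letters)
Left-to-right scan:
  [1] 'd' (letter)
  [2] 'i' (letter)
  [3] 'n' (letter)
  [4] 'n' (letter)
  [5] 'e' (letter)
  [6] 'r' (letter)
Units from scan: 6
Sound units = 6 units


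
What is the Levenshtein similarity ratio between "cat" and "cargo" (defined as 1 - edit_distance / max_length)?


Word 1: "cat" (length 3)
Word 2: "cargo" (length 5)
One optimal edit sequence:
  1. keep 'c'
  2. keep 'a'
  3. insert 'r'  (+1)
  4. insert 'g'  (+1)
  5. substitute 't' -> 'o'  (+1)
Edit distance = 3
Max length = max(3, 5) = 5
Similarity = 1 - 3/5
= 0.4000


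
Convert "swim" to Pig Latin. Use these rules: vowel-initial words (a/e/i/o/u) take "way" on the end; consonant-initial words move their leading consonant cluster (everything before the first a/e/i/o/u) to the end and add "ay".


Word: "swim"
Starts with consonant(s) → move to end, add 'ay'
Consonant cluster: "sw"
Pig Latin = "imsway"


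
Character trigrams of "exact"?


Word: "exact" (length 5)
Number of trigrams = 5 - 3 + 1 = 3
  Position 0: "exa"
  Position 1: "xac"
  Position 2: "act"
Trigrams = "exa", "xac", "act"


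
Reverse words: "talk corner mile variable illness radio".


Original: "talk corner mile variable illness radio"
Words (1..n): talk | corner | mile | variable | illness | radio
Reversed (n..1): radio | illness | variable | mile | corner | talk
Result = "radio illness variable mile corner talk"


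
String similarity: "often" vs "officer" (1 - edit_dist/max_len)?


Word 1: "often" (length 5)
Word 2: "officer" (length 7)
One optimal edit sequence:
  1. keep 'o'
  2. insert 'f'  (+1)
  3. keep 'f'
  4. insert 'i'  (+1)
  5. substitute 't' -> 'c'  (+1)
  6. keep 'e'
  7. substitute 'n' -> 'r'  (+1)
Edit distance = 4
Max length = max(5, 7) = 7
Similarity = 1 - 4/7
= 0.4286


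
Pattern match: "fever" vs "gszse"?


Pattern of "fever": [0, 1, 2, 1, 3]
Pattern of "gszse": [0, 1, 2, 1, 3]
Patterns match
Same pattern = Yes


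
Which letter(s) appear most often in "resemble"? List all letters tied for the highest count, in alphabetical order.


Word: "resemble"
Letter counts:
  'b': 1
  'e': 3
  'l': 1
  'm': 1
  'r': 1
  's': 1
Maximum count = 3
Most frequent = 'e' (3 times each)


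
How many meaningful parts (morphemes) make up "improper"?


Word: "improper"
Morphemes: im- + proper
Each morpheme carries meaning
= 2 morphemes


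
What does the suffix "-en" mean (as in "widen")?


Suffix: -en
Example: widen = wide + -en, with a spelling change
Meaning = to make / become


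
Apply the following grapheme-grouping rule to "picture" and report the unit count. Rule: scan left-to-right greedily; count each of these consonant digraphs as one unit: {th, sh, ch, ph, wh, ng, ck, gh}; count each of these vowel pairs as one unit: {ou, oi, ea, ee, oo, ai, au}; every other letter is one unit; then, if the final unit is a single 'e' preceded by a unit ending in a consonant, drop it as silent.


Word: "picture" (7 letters)
Left-to-right scan:
  [1] 'p' (letter)
  [2] 'i' (letter)
  [3] 'c' (letter)
  [4] 't' (letter)
  [5] 'u' (letter)
  [6] 'r' (letter)
  [7] 'e' (letter)
Units from scan: 7
Final unit is 'e' after a consonant -> drop as silent (-1)
Sound units = 6 units


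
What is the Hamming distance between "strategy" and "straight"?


Comparing character by character (same length = 8):
  Pos 0: 's' vs 's' =
  Pos 1: 't' vs 't' =
  Pos 2: 'r' vs 'r' =
  Pos 3: 'a' vs 'a' =
  Pos 4: 't' vs 'i' !=
  Pos 5: 'e' vs 'g' !=
  Pos 6: 'g' vs 'h' !=
  Pos 7: 'y' vs 't' !=
Hamming distance = 4


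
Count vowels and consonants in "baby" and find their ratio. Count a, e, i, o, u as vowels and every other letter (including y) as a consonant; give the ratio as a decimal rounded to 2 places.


Word: "baby"
Vowels (a,e,i,o,u): 1
Consonants: 3
Ratio = 1/3
= 0.33


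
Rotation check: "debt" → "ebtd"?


Word: "debt", Candidate: "ebtd"
Method: check if candidate is substring of word+word
"debtdebt" contains "ebtd"? Yes
Is rotation = Yes


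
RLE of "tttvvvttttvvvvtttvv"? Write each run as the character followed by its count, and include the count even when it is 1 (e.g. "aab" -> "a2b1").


String: "tttvvvttttvvvvtttvv"
Scanning for consecutive runs:
  't' x 3
  'v' x 3
  't' x 4
  'v' x 4
  't' x 3
  'v' x 2
RLE = "t3v3t4v4t3v2"


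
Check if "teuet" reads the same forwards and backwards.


Word: "teuet"
Reversed: "teuet"
Forward == Backward? teuet == teuet
Palindrome = Yes


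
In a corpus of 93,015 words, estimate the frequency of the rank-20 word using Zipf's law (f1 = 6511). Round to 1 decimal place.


Zipf's law: f(r) = f(1) / r
f(1) = 6511
f(20) = 6511 / 20
= 325.6 occurrences


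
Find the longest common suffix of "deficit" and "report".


Word 1: "deficit"
Word 2: "report"
Comparing from end:
  Pos -1: 't' == 't'
  Pos -2: 'i' != 'r' (stop)
LCS = "t" (length 1)


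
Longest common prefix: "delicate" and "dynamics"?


Word 1: "delicate"
Word 2: "dynamics"
Comparing from start:
  Pos 0: 'd' == 'd'
  Pos 1: 'e' != 'y' (stop)
LCP = "d" (length 1)


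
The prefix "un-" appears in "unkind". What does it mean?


Prefix: un-
Example: unkind (un- + kind)
Meaning = not / reverse


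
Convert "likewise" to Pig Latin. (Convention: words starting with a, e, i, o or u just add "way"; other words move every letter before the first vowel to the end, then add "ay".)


Word: "likewise"
Starts with consonant(s) → move to end, add 'ay'
Consonant cluster: "l"
Pig Latin = "ikewiselay"


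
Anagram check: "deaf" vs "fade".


Word 1: "deaf" → sorted: adef
Word 2: "fade" → sorted: adef
Same letters? adef == adef
Anagram = Yes


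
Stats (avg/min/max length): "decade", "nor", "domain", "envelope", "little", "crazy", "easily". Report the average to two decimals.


Lengths: "decade"=6, "nor"=3, "domain"=6, "envelope"=8, "little"=6, "crazy"=5, "easily"=6
Sum = 40, Count = 7
Average = 40/7 = 5.71
= avg=5.71, min=3, max=8


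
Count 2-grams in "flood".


Word: "flood" (length 5)
Number of 2-grams = length - 2 + 1 = 5 - 2 + 1
= 4


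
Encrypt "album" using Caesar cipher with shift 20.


Word: "album"
Shift: 20
Each letter → (letter + shift) mod 26:
  'a' (0) + 20 = 20 → 'u'
  'l' (11) + 20 = 5 → 'f'
  'b' (1) + 20 = 21 → 'v'
  'u' (20) + 20 = 14 → 'o'
  'm' (12) + 20 = 6 → 'g'
Result = "ufvog"


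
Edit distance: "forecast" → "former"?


Word 1: "forecast" (length 8)
Word 2: "former" (length 6)
One optimal edit sequence (insert/delete/substitute each cost 1):
  1. keep 'f'
  2. keep 'o'
  3. keep 'r'
  4. delete 'e'  (+1)
  5. delete 'c'  (+1)
  6. substitute 'a' -> 'm'  (+1)
  7. substitute 's' -> 'e'  (+1)
  8. substitute 't' -> 'r'  (+1)
Total edit operations: 5
Edit distance = 5


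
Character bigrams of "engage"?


Word: "engage" (length 6)
Number of bigrams = 6 - 2 + 1 = 5
  Position 0: "en"
  Position 1: "ng"
  Position 2: "ga"
  Position 3: "ag"
  Position 4: "ge"
Bigrams = "en", "ng", "ga", "ag", "ge"


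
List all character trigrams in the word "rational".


Word: "rational" (length 8)
Number of trigrams = 8 - 3 + 1 = 6
  Position 0: "rat"
  Position 1: "ati"
  Position 2: "tio"
  Position 3: "ion"
  Position 4: "ona"
  Position 5: "nal"
Trigrams = "rat", "ati", "tio", "ion", "ona", "nal"


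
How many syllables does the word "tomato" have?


Word: "tomato"
Syllable breakdown: to / ma / to
Counting: 3 parts
= 3 syllables


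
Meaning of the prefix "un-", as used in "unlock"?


Prefix: un-
Example: unlock = un- + lock
Meaning = not / reverse


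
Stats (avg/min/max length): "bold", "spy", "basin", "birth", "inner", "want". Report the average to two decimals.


Lengths: "bold"=4, "spy"=3, "basin"=5, "birth"=5, "inner"=5, "want"=4
Sum = 26, Count = 6
Average = 26/6 = 4.33
= avg=4.33, min=3, max=5


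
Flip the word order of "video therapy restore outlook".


Original: "video therapy restore outlook"
Words (1..n): video | therapy | restore | outlook
Reversed (n..1): outlook | restore | therapy | video
Result = "outlook restore therapy video"


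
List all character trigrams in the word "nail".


Word: "nail" (length 4)
Number of trigrams = 4 - 3 + 1 = 2
  Position 0: "nai"
  Position 1: "ail"
Trigrams = "nai", "ail"


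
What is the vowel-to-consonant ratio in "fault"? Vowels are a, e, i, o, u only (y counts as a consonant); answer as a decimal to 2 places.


Word: "fault"
Vowels (a,e,i,o,u): 2
Consonants: 3
Ratio = 2/3
= 0.67


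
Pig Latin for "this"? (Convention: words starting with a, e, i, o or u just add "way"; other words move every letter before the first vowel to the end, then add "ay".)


Word: "this"
Starts with consonant(s) → move to end, add 'ay'
Consonant cluster: "th"
Pig Latin = "isthay"


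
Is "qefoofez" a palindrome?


Word: "qefoofez"
Reversed: "zefoofeq"
Forward == Backward? qefoofez != zefoofeq
Palindrome = No


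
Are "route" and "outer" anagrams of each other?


Word 1: "route" → sorted: eortu
Word 2: "outer" → sorted: eortu
Same letters? eortu == eortu
Anagram = Yes


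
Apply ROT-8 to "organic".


Word: "organic"
Shift: 8
Each letter → (letter + shift) mod 26:
  'o' (14) + 8 = 22 → 'w'
  'r' (17) + 8 = 25 → 'z'
  'g' (6) + 8 = 14 → 'o'
  'a' (0) + 8 = 8 → 'i'
  'n' (13) + 8 = 21 → 'v'
  'i' (8) + 8 = 16 → 'q'
  'c' (2) + 8 = 10 → 'k'
Result = "wzoivqk"


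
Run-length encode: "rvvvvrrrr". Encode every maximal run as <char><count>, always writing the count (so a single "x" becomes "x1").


String: "rvvvvrrrr"
Scanning for consecutive runs:
  'r' x 1
  'v' x 4
  'r' x 4
RLE = "r1v4r4"


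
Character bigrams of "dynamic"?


Word: "dynamic" (length 7)
Number of bigrams = 7 - 2 + 1 = 6
  Position 0: "dy"
  Position 1: "yn"
  Position 2: "na"
  Position 3: "am"
  Position 4: "mi"
  Position 5: "ic"
Bigrams = "dy", "yn", "na", "am", "mi", "ic"


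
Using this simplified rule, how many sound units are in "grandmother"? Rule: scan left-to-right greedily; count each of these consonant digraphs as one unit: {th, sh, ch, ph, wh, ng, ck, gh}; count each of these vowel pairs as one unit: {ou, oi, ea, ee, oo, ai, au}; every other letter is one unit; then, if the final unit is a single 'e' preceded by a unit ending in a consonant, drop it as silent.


Word: "grandmother" (11 letters)
Left-to-right scan:
  (1) 'g' (letter)
  (2) 'r' (letter)
  (3) 'a' (letter)
  (4) 'n' (letter)
  (5) 'd' (letter)
  (6) 'm' (letter)
  (7) 'o' (letter)
  (8) 'th' (digraph)
  (9) 'e' (letter)
  (10) 'r' (letter)
Units from scan: 10
Sound units = 10 units


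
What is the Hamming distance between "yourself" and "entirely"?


Comparing character by character (same length = 8):
  Pos 0: 'y' vs 'e' !=
  Pos 1: 'o' vs 'n' !=
  Pos 2: 'u' vs 't' !=
  Pos 3: 'r' vs 'i' !=
  Pos 4: 's' vs 'r' !=
  Pos 5: 'e' vs 'e' =
  Pos 6: 'l' vs 'l' =
  Pos 7: 'f' vs 'y' !=
Hamming distance = 6


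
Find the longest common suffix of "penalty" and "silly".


Word 1: "penalty"
Word 2: "silly"
Comparing from end:
  Pos -1: 'y' == 'y'
  Pos -2: 't' != 'l' (stop)
LCS = "y" (length 1)


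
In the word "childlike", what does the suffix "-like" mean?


Suffix: -like
Example: childlike (child + -like)
Meaning = resembling


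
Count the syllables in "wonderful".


Word: "wonderful"
Syllable breakdown: won · der · ful
Counting: 3 parts
= 3 syllables


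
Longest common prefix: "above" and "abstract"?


Word 1: "above"
Word 2: "abstract"
Comparing from start:
  Pos 0: 'a' == 'a'
  Pos 1: 'b' == 'b'
  Pos 2: 'o' != 's' (stop)
LCP = "ab" (length 2)


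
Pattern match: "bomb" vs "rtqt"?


Pattern of "bomb": [0, 1, 2, 0]
Pattern of "rtqt": [0, 1, 2, 1]
Patterns do not match
Same pattern = No


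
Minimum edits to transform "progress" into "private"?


Word 1: "progress" (length 8)
Word 2: "private" (length 7)
One optimal edit sequence (insert/delete/substitute each cost 1):
  1. keep 'p'
  2. keep 'r'
  3. delete 'o'  (+1)
  4. substitute 'g' -> 'i'  (+1)
  5. substitute 'r' -> 'v'  (+1)
  6. substitute 'e' -> 'a'  (+1)
  7. substitute 's' -> 't'  (+1)
  8. substitute 's' -> 'e'  (+1)
Total edit operations: 6
Edit distance = 6


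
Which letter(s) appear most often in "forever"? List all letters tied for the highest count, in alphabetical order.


Word: "forever"
Letter counts:
  'e': 2
  'f': 1
  'o': 1
  'r': 2
  'v': 1
Maximum count = 2
Most frequent = 'e', 'r' (2 times each)


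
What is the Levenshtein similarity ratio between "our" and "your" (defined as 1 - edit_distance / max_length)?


Word 1: "our" (length 3)
Word 2: "your" (length 4)
One optimal edit sequence:
  1. insert 'y'  (+1)
  2. keep 'o'
  3. keep 'u'
  4. keep 'r'
Edit distance = 1
Max length = max(3, 4) = 4
Similarity = 1 - 1/4
= 0.7500


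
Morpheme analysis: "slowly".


Word: "slowly"
Morphemes: slow / -ly
Each morpheme carries meaning
= 2 morphemes


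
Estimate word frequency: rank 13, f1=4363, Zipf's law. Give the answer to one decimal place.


Zipf's law: f(r) = f(1) / r
f(1) = 4363
f(13) = 4363 / 13
= 335.6 occurrences


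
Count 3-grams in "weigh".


Word: "weigh" (length 5)
Number of 3-grams = length - 3 + 1 = 5 - 3 + 1
= 3


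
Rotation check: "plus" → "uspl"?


Word: "plus", Candidate: "uspl"
Method: check if candidate is substring of word+word
"plusplus" contains "uspl"? Yes
Is rotation = Yes


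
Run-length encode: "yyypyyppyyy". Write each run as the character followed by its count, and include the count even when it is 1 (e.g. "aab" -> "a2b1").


String: "yyypyyppyyy"
Scanning for consecutive runs:
  'y' x 3
  'p' x 1
  'y' x 2
  'p' x 2
  'y' x 3
RLE = "y3p1y2p2y3"


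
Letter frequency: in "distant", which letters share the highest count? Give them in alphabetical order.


Word: "distant"
Letter counts:
  'a': 1
  'd': 1
  'i': 1
  'n': 1
  's': 1
  't': 2
Maximum count = 2
Most frequent = 't' (2 times each)


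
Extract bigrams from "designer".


Word: "designer" (length 8)
Number of bigrams = 8 - 2 + 1 = 7
  Position 0: "de"
  Position 1: "es"
  Position 2: "si"
  Position 3: "ig"
  Position 4: "gn"
  Position 5: "ne"
  Position 6: "er"
Bigrams = "de", "es", "si", "ig", "gn", "ne", "er"


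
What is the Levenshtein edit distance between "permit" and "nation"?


Word 1: "permit" (length 6)
Word 2: "nation" (length 6)
One optimal edit sequence (insert/delete/substitute each cost 1):
  1. substitute 'p' -> 'n'  (+1)
  2. substitute 'e' -> 'a'  (+1)
  3. substitute 'r' -> 't'  (+1)
  4. substitute 'm' -> 'i'  (+1)
  5. substitute 'i' -> 'o'  (+1)
  6. substitute 't' -> 'n'  (+1)
Total edit operations: 6
Edit distance = 6
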